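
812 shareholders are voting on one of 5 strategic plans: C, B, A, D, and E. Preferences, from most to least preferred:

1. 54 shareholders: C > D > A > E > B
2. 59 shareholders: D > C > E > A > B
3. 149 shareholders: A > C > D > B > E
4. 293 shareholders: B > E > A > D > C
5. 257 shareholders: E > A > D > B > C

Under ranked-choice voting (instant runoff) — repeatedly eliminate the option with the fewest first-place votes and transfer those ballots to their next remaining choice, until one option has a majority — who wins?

Round 1: C 54, B 293, A 149, D 59, E 257. Eliminate C.
Round 2: B 293, A 149, D 113, E 257. Eliminate D.
Round 3: B 293, A 203, E 316. Eliminate A.
Round 4: B 442, E 370. B has a majority.

B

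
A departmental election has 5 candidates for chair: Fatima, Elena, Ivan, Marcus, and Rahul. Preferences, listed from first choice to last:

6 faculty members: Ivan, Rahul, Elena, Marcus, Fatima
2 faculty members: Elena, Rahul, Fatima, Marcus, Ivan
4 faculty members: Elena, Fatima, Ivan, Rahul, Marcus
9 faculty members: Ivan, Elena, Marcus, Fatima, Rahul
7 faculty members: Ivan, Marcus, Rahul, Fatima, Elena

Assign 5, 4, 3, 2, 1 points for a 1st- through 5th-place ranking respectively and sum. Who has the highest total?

Fatima: 6·1 + 2·3 + 4·4 + 9·2 + 7·2 = 60
Elena: 6·3 + 2·5 + 4·5 + 9·4 + 7·1 = 91
Ivan: 6·5 + 2·1 + 4·3 + 9·5 + 7·5 = 124
Marcus: 6·2 + 2·2 + 4·1 + 9·3 + 7·4 = 75
Rahul: 6·4 + 2·4 + 4·2 + 9·1 + 7·3 = 70
Ivan has the highest Borda score (124).

Ivan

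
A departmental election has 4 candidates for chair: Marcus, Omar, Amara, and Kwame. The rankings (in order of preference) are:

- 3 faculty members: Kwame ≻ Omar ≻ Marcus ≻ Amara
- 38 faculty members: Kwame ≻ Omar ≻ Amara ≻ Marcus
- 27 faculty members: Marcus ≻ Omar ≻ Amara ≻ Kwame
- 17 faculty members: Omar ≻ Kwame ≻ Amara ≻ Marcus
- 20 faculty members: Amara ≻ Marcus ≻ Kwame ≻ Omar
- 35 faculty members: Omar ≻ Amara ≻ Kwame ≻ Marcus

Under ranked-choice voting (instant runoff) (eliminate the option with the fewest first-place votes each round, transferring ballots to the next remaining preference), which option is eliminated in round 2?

Round 1: Marcus 27, Omar 52, Amara 20, Kwame 41. Eliminate Amara.
Round 2: Marcus 47, Omar 52, Kwame 41. Eliminate Kwame.

Kwame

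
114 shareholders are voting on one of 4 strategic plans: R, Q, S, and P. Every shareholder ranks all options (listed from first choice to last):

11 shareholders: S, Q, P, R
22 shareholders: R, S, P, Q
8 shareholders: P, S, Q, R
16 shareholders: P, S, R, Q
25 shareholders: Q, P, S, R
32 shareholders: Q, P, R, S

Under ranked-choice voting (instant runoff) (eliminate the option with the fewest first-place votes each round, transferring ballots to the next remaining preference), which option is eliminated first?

S

Round 1: R 22, Q 57, S 11, P 24. Eliminate S.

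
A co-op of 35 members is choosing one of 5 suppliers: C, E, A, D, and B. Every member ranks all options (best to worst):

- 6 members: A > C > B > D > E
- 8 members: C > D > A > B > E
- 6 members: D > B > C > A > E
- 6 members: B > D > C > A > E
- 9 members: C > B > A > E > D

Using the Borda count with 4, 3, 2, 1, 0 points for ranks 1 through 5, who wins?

C: 6·3 + 8·4 + 6·2 + 6·2 + 9·4 = 110
E: 6·0 + 8·0 + 6·0 + 6·0 + 9·1 = 9
A: 6·4 + 8·2 + 6·1 + 6·1 + 9·2 = 70
D: 6·1 + 8·3 + 6·4 + 6·3 + 9·0 = 72
B: 6·2 + 8·1 + 6·3 + 6·4 + 9·3 = 89
C has the highest Borda score (110).

C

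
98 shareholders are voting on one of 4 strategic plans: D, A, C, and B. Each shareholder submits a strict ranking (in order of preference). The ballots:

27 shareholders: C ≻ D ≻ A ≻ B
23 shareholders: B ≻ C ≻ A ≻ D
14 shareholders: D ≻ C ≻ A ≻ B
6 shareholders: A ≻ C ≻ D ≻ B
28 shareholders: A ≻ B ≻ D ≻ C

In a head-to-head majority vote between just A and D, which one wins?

A

Voters preferring A to D: 57; preferring D to A: 41.
A wins the head-to-head.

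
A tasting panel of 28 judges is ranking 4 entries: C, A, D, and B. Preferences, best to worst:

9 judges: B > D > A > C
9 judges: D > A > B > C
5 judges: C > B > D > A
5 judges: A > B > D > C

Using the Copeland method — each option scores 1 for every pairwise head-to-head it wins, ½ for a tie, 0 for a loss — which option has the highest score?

C: loses to A, D, and B → score 0.
A: beats C; ties B; loses to D → score 1.5.
D: beats C and A; loses to B → score 2.
B: beats C and D; ties A → score 2.5.
B has the best pairwise record.

B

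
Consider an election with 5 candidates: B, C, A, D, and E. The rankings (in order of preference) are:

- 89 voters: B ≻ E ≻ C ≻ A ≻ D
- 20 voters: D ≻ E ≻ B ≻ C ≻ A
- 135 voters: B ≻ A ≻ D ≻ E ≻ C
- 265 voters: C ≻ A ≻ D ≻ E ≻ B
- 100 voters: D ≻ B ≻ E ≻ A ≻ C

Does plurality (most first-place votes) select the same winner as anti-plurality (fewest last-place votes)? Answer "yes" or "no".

Plurality — first-place votes: B 224, C 265, A 0, D 120, E 0. Winner: C.
Anti-plurality — last-place votes: B 265, C 235, A 20, D 89, E 0. Winner: E.
The two methods disagree.

no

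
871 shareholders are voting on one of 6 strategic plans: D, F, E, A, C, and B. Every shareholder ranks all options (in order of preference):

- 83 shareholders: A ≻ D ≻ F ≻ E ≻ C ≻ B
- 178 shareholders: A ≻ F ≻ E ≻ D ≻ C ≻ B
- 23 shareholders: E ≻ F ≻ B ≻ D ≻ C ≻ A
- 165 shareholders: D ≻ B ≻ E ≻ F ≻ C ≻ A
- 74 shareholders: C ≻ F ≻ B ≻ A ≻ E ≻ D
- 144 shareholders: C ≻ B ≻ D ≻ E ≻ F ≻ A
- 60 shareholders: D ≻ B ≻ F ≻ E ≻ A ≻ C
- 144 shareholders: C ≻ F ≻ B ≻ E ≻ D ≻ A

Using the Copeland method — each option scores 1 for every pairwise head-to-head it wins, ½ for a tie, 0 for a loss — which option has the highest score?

D: beats F, E, A, C, and B → score 5.
F: beats E, A, C, and B; loses to D → score 4.
E: beats A and C; loses to D, F, and B → score 2.
A: loses to D, F, E, C, and B → score 0.
C: beats A and B; loses to D, F, and E → score 2.
B: beats E and A; loses to D, F, and C → score 2.
D has the best pairwise record.

D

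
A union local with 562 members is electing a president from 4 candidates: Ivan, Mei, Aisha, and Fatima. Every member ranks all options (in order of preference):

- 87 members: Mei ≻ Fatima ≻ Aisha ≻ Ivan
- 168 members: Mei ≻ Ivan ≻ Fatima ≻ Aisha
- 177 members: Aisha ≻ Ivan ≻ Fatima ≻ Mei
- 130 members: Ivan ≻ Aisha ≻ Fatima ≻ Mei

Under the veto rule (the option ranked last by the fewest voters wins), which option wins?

Last-place votes: Ivan 87, Mei 307, Aisha 168, Fatima 0.
Fatima is ranked last by the fewest voters, so Fatima wins.

Fatima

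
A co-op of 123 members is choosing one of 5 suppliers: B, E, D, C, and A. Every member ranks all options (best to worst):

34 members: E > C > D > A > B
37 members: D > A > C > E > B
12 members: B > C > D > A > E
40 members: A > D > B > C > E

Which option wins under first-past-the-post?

A

First-place votes: B 12, E 34, D 37, C 0, A 40.
A has the most first-place votes.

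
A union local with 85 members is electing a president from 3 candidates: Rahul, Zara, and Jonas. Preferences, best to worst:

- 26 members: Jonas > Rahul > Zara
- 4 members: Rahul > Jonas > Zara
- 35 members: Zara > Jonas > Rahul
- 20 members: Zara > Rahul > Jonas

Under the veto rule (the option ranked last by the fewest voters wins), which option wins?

Last-place votes: Rahul 35, Zara 30, Jonas 20.
Jonas is ranked last by the fewest voters, so Jonas wins.

Jonas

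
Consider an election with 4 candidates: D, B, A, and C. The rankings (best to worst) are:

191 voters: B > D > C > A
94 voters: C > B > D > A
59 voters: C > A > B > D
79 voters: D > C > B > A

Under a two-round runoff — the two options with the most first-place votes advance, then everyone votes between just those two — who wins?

C

Round 1 first-place votes: D 79, B 191, A 0, C 153.
B and C advance.
Runoff: B is preferred to C by 191 voters; C by 232.
C wins the runoff.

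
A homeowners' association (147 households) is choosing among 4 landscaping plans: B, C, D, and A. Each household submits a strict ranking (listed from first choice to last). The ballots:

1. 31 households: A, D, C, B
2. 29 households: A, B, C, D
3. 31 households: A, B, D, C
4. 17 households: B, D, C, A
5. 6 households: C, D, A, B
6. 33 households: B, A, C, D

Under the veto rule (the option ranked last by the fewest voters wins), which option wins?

Last-place votes: B 37, C 31, D 62, A 17.
A is ranked last by the fewest voters, so A wins.

A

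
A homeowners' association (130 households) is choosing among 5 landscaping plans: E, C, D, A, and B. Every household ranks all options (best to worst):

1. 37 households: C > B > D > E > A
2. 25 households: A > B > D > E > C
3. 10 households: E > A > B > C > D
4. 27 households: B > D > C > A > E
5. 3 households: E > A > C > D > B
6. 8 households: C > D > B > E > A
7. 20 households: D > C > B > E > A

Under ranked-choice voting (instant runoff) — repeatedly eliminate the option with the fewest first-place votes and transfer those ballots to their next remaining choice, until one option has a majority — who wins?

C

Round 1: E 13, C 45, D 20, A 25, B 27. Eliminate E.
Round 2: C 45, D 20, A 38, B 27. Eliminate D.
Round 3: C 65, A 38, B 27. Eliminate B.
Round 4: C 92, A 38. C has a majority.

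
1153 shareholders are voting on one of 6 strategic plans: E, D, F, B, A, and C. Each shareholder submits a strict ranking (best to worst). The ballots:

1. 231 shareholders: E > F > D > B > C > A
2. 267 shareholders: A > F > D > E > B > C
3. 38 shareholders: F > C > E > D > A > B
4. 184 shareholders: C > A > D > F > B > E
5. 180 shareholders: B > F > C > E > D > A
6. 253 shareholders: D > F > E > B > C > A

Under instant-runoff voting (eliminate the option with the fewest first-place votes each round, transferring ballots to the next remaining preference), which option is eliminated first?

Round 1: E 231, D 253, F 38, B 180, A 267, C 184. Eliminate F.

F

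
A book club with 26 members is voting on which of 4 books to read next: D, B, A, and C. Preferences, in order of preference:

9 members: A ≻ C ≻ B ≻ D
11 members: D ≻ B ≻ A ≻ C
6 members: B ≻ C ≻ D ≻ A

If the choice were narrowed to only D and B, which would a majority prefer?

B

Voters preferring D to B: 11; preferring B to D: 15.
B wins the head-to-head.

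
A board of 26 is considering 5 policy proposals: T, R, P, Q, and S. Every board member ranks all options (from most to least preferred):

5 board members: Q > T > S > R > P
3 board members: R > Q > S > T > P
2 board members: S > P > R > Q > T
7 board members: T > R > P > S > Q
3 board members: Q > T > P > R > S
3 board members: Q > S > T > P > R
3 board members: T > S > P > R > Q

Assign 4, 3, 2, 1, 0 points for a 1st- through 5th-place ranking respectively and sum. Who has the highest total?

T

T: 5·3 + 3·1 + 2·0 + 7·4 + 3·3 + 3·2 + 3·4 = 73
R: 5·1 + 3·4 + 2·2 + 7·3 + 3·1 + 3·0 + 3·1 = 48
P: 5·0 + 3·0 + 2·3 + 7·2 + 3·2 + 3·1 + 3·2 = 35
Q: 5·4 + 3·3 + 2·1 + 7·0 + 3·4 + 3·4 + 3·0 = 55
S: 5·2 + 3·2 + 2·4 + 7·1 + 3·0 + 3·3 + 3·3 = 49
T has the highest Borda score (73).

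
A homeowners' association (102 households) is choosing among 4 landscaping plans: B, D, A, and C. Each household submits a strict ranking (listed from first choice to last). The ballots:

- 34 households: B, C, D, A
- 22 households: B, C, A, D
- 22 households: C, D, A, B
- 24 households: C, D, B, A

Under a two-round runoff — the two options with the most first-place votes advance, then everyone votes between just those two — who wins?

B

Round 1 first-place votes: B 56, D 0, A 0, C 46.
B and C advance.
Runoff: B is preferred to C by 56 voters; C by 46.
B wins the runoff.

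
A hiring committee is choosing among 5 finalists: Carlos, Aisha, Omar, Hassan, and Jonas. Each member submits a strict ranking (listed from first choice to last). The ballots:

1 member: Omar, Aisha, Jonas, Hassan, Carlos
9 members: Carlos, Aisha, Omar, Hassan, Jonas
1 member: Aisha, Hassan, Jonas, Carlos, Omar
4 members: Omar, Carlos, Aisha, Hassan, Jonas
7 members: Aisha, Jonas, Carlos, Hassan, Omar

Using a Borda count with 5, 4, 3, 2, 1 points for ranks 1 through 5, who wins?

Aisha

Carlos: 1·1 + 9·5 + 1·2 + 4·4 + 7·3 = 85
Aisha: 1·4 + 9·4 + 1·5 + 4·3 + 7·5 = 92
Omar: 1·5 + 9·3 + 1·1 + 4·5 + 7·1 = 60
Hassan: 1·2 + 9·2 + 1·4 + 4·2 + 7·2 = 46
Jonas: 1·3 + 9·1 + 1·3 + 4·1 + 7·4 = 47
Aisha has the highest Borda score (92).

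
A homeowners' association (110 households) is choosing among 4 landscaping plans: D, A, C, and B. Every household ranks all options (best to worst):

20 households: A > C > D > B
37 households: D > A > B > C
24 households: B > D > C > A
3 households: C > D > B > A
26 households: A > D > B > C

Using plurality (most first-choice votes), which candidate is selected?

A

First-place votes: D 37, A 46, C 3, B 24.
A has the most first-place votes.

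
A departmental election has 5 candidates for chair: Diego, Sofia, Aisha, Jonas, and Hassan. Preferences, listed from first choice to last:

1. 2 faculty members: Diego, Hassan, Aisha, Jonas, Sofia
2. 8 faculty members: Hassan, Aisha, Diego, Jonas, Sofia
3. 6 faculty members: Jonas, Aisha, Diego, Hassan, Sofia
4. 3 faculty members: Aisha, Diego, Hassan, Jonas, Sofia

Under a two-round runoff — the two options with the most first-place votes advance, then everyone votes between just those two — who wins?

Hassan

Round 1 first-place votes: Diego 2, Sofia 0, Aisha 3, Jonas 6, Hassan 8.
Hassan and Jonas advance.
Runoff: Hassan is preferred to Jonas by 13 voters; Jonas by 6.
Hassan wins the runoff.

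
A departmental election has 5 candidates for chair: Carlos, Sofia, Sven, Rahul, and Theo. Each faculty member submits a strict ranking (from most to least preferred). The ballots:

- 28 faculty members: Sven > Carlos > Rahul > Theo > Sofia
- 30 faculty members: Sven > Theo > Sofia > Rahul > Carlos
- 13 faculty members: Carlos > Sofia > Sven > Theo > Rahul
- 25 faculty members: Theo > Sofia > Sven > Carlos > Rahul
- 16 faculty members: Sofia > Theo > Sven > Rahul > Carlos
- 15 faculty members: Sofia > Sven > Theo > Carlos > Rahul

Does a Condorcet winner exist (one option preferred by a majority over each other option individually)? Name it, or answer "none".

Checking pairwise contests:
Sofia beats Carlos 86–41.
Theo beats Sofia 83–44.
Sofia beats Sven 69–58.
Carlos beats Rahul 81–46.
Sven beats Theo 86–41.
Every option loses at least one head-to-head, so there is no Condorcet winner.

none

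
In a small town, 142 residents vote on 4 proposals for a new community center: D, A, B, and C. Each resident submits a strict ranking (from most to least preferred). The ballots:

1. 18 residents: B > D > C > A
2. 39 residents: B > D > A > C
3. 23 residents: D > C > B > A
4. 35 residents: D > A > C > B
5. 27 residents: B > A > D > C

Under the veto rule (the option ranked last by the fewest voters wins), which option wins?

Last-place votes: D 0, A 41, B 35, C 66.
D is ranked last by the fewest voters, so D wins.

D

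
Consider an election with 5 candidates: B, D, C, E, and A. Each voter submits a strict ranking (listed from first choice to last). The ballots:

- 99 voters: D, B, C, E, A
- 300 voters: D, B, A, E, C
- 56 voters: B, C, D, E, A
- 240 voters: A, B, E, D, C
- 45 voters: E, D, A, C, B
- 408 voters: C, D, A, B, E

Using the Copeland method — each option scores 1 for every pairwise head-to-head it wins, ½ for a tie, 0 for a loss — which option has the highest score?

B: beats C and E; loses to D and A → score 2.
D: beats B, C, E, and A → score 4.
C: loses to B, D, E, and A → score 0.
E: beats C; loses to B, D, and A → score 1.
A: beats B, C, and E; loses to D → score 3.
D has the best pairwise record.

D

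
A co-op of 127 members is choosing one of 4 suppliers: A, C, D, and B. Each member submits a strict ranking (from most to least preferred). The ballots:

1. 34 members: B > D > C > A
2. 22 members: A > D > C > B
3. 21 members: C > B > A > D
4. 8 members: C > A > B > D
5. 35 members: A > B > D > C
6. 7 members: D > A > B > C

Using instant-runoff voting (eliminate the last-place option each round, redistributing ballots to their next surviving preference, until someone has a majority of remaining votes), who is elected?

A

Round 1: A 57, C 29, D 7, B 34. Eliminate D.
Round 2: A 64, C 29, B 34. A has a majority.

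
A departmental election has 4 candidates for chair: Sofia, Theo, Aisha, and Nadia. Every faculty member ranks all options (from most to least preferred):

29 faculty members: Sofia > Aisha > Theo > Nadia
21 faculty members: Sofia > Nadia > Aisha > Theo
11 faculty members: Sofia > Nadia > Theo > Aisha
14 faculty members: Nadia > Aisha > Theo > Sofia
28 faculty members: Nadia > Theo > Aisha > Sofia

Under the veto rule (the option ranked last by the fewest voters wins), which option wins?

Aisha

Last-place votes: Sofia 42, Theo 21, Aisha 11, Nadia 29.
Aisha is ranked last by the fewest voters, so Aisha wins.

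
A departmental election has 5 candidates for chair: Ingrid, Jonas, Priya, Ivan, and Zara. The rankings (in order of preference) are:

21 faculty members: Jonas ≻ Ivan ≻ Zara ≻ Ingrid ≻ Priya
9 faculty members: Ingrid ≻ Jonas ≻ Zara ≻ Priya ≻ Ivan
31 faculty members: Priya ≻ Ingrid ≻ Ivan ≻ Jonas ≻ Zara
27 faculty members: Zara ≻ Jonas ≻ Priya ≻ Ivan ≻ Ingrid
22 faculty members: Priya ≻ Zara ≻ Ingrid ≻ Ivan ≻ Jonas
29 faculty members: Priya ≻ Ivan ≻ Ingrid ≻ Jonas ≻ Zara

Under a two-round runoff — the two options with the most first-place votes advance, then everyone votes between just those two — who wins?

Round 1 first-place votes: Ingrid 9, Jonas 21, Priya 82, Ivan 0, Zara 27.
Priya and Zara advance.
Runoff: Priya is preferred to Zara by 82 voters; Zara by 57.
Priya wins the runoff.

Priya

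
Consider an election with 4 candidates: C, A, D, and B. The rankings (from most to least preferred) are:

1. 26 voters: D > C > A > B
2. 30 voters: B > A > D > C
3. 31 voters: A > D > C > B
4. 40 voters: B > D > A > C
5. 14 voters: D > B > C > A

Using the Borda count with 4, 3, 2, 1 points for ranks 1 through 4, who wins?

C: 26·3 + 30·1 + 31·2 + 40·1 + 14·2 = 238
A: 26·2 + 30·3 + 31·4 + 40·2 + 14·1 = 360
D: 26·4 + 30·2 + 31·3 + 40·3 + 14·4 = 433
B: 26·1 + 30·4 + 31·1 + 40·4 + 14·3 = 379
D has the highest Borda score (433).

D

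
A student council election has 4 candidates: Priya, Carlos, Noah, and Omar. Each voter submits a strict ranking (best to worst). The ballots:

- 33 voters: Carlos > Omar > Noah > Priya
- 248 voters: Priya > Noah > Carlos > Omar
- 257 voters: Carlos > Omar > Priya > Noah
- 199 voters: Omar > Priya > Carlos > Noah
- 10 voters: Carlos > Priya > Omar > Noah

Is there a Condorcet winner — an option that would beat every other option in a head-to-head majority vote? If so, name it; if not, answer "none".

Checking pairwise contests:
Omar beats Priya 489–258.
Priya beats Carlos 447–300.
Priya beats Noah 714–33.
Carlos beats Omar 548–199.
Every option loses at least one head-to-head, so there is no Condorcet winner.

none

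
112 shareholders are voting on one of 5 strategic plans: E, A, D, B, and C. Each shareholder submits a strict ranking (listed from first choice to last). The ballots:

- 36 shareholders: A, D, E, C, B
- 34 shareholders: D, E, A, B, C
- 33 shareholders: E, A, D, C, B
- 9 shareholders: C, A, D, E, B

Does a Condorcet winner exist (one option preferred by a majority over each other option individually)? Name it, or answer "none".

none

Checking pairwise contests:
D beats E 79–33.
E beats A 67–45.
A beats D 78–34.
E beats B 112–0.
E beats C 103–9.
Every option loses at least one head-to-head, so there is no Condorcet winner.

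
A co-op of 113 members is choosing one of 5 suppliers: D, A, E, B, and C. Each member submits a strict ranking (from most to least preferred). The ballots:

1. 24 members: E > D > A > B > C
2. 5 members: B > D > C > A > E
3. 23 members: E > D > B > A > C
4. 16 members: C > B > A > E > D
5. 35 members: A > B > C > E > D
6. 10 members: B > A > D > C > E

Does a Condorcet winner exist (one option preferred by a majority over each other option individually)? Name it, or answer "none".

A

A vs D: 61–52 for A.
A vs E: 66–47 for A.
A vs B: 59–54 for A.
A vs C: 92–21 for A.
A beats every other option head-to-head.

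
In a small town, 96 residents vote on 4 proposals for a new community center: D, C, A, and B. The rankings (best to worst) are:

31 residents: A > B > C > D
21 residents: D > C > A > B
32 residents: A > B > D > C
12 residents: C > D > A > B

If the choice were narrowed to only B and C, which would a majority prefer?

Voters preferring B to C: 63; preferring C to B: 33.
B wins the head-to-head.

B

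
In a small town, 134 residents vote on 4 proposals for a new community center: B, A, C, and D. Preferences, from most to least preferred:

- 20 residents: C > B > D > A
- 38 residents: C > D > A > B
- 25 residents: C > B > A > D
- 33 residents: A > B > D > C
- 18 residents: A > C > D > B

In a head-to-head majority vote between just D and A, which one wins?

A

Voters preferring D to A: 58; preferring A to D: 76.
A wins the head-to-head.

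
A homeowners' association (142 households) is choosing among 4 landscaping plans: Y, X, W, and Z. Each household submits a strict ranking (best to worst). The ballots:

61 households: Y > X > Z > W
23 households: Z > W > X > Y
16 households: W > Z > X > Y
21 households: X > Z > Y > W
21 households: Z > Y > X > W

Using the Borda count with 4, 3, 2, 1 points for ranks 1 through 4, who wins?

Z

Y: 61·4 + 23·1 + 16·1 + 21·2 + 21·3 = 388
X: 61·3 + 23·2 + 16·2 + 21·4 + 21·2 = 387
W: 61·1 + 23·3 + 16·4 + 21·1 + 21·1 = 236
Z: 61·2 + 23·4 + 16·3 + 21·3 + 21·4 = 409
Z has the highest Borda score (409).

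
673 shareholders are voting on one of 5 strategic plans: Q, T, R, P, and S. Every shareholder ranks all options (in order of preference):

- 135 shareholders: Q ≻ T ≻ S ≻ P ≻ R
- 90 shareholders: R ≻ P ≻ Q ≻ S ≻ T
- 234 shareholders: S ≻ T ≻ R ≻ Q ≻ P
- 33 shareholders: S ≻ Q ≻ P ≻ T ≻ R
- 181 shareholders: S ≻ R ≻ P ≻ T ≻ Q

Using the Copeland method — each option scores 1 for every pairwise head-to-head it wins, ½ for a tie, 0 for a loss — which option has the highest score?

S

Q: beats P; loses to T, R, and S → score 1.
T: beats Q, R, and P; loses to S → score 3.
R: beats Q and P; loses to T and S → score 2.
P: loses to Q, T, R, and S → score 0.
S: beats Q, T, R, and P → score 4.
S has the best pairwise record.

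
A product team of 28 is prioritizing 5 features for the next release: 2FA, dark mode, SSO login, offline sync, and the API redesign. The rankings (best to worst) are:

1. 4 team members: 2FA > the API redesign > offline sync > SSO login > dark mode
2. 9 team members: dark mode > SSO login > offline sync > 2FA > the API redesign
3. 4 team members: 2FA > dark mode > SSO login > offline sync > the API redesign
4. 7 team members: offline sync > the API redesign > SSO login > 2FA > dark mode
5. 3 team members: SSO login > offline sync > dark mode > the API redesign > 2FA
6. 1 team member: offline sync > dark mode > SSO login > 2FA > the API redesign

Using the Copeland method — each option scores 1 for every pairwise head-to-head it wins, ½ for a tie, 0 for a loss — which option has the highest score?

2FA: beats dark mode and the API redesign; loses to SSO login and offline sync → score 2.
dark mode: beats the API redesign; ties SSO login; loses to 2FA and offline sync → score 1.5.
SSO login: beats 2FA, offline sync, and the API redesign; ties dark mode → score 3.5.
offline sync: beats 2FA, dark mode, and the API redesign; loses to SSO login → score 3.
the API redesign: loses to 2FA, dark mode, SSO login, and offline sync → score 0.
SSO login has the best pairwise record.

SSO login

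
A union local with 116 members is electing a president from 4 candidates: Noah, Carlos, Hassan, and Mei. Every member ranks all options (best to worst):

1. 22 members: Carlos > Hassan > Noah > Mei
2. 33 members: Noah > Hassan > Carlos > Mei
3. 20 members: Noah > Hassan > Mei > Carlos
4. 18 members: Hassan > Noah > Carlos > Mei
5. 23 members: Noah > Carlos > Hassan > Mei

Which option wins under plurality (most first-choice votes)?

Noah

First-place votes: Noah 76, Carlos 22, Hassan 18, Mei 0.
Noah has the most first-place votes.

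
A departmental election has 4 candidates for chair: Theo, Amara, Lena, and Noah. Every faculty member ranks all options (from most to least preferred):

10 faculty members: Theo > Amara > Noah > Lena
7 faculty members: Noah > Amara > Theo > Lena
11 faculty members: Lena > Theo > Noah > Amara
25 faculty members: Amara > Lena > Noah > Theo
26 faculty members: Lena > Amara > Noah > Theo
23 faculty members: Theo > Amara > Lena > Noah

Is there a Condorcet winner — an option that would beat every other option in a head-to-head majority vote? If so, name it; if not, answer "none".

Amara vs Theo: 58–44 for Amara.
Amara vs Lena: 65–37 for Amara.
Amara vs Noah: 84–18 for Amara.
Amara beats every other option head-to-head.

Amara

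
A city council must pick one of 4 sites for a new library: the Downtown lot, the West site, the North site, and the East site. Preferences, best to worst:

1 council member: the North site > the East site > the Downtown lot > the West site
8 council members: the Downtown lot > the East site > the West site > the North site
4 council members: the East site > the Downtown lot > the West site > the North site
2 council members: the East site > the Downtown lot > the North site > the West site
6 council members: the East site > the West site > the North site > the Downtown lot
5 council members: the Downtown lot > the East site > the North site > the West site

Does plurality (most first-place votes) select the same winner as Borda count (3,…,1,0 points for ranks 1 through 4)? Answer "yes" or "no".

Plurality — first-place votes: the Downtown lot 13, the West site 0, the North site 1, the East site 12. Winner: the Downtown lot.
Borda — scores: the Downtown lot 52, the West site 24, the North site 16, the East site 64. Winner: the East site.
The two methods disagree.

no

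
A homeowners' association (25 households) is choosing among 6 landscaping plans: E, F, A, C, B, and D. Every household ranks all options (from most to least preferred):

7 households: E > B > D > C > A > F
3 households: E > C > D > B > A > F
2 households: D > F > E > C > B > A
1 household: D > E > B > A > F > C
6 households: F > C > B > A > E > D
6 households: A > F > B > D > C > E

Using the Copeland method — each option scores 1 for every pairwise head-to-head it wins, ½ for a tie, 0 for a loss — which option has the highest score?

E

E: beats A, C, B, and D; loses to F → score 4.
F: beats E, C, and B; loses to A and D → score 3.
A: beats F; loses to E, C, B, and D → score 1.
C: beats A; loses to E, F, B, and D → score 1.
B: beats A, C, and D; loses to E and F → score 3.
D: beats F, A, and C; loses to E and B → score 3.
E has the best pairwise record.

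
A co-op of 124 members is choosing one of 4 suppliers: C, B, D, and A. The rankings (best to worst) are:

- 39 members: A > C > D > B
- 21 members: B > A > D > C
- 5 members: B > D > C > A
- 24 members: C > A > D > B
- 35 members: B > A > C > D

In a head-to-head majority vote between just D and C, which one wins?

C

Voters preferring D to C: 26; preferring C to D: 98.
C wins the head-to-head.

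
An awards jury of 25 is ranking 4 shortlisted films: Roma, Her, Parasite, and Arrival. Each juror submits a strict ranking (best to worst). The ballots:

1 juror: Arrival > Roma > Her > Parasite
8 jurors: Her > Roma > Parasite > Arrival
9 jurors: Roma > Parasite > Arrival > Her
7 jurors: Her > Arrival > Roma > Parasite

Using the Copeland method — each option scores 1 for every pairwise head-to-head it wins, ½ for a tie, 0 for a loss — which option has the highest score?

Her

Roma: beats Parasite and Arrival; loses to Her → score 2.
Her: beats Roma, Parasite, and Arrival → score 3.
Parasite: beats Arrival; loses to Roma and Her → score 1.
Arrival: loses to Roma, Her, and Parasite → score 0.
Her has the best pairwise record.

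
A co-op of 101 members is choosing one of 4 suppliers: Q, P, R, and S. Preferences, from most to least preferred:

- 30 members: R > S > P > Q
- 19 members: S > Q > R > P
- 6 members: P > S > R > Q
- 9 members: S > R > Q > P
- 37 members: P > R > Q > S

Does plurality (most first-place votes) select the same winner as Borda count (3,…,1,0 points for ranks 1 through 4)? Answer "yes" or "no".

no

Plurality — first-place votes: Q 0, P 43, R 30, S 28. Winner: P.
Borda — scores: Q 84, P 159, R 207, S 156. Winner: R.
The two methods disagree.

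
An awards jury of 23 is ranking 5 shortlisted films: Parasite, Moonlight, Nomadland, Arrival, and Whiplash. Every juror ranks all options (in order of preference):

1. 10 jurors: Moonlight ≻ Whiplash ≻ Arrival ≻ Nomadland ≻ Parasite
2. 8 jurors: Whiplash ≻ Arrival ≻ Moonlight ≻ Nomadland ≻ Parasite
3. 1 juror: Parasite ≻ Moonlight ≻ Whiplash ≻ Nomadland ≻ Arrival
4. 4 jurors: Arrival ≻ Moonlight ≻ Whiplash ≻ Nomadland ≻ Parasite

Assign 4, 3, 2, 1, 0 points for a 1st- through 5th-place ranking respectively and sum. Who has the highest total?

Parasite: 10·0 + 8·0 + 1·4 + 4·0 = 4
Moonlight: 10·4 + 8·2 + 1·3 + 4·3 = 71
Nomadland: 10·1 + 8·1 + 1·1 + 4·1 = 23
Arrival: 10·2 + 8·3 + 1·0 + 4·4 = 60
Whiplash: 10·3 + 8·4 + 1·2 + 4·2 = 72
Whiplash has the highest Borda score (72).

Whiplash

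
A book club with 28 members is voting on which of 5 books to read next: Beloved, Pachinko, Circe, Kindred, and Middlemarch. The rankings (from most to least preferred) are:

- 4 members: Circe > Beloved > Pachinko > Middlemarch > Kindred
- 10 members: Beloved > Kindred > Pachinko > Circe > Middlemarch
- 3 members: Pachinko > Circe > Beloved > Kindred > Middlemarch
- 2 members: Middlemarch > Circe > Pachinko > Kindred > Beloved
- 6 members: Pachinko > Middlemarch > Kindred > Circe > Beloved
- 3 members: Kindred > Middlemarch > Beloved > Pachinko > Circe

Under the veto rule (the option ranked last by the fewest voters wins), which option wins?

Pachinko

Last-place votes: Beloved 8, Pachinko 0, Circe 3, Kindred 4, Middlemarch 13.
Pachinko is ranked last by the fewest voters, so Pachinko wins.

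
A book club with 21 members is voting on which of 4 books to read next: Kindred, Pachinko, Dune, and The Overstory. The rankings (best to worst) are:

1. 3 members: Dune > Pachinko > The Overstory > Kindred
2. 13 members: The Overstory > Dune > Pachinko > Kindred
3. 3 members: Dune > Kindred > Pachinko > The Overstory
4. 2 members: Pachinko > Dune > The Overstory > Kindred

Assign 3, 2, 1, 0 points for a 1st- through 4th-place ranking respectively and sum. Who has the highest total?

Kindred: 3·0 + 13·0 + 3·2 + 2·0 = 6
Pachinko: 3·2 + 13·1 + 3·1 + 2·3 = 28
Dune: 3·3 + 13·2 + 3·3 + 2·2 = 48
The Overstory: 3·1 + 13·3 + 3·0 + 2·1 = 44
Dune has the highest Borda score (48).

Dune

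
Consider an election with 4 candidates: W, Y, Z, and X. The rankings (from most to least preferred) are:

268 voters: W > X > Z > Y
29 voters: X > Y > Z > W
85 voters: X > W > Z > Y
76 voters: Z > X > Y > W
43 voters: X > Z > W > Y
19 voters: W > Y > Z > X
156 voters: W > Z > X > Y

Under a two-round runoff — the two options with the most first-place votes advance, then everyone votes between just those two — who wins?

Round 1 first-place votes: W 443, Y 0, Z 76, X 157.
W and X advance.
Runoff: W is preferred to X by 443 voters; X by 233.
W wins the runoff.

W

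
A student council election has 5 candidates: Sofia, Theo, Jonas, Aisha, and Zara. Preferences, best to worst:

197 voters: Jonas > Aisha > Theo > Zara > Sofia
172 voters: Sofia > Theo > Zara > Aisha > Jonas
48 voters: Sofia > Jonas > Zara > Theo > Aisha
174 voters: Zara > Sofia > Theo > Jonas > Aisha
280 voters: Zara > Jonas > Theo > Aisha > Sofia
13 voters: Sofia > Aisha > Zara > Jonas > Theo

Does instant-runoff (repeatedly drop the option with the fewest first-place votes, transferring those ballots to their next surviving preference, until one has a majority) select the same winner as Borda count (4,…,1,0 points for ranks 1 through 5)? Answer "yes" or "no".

yes

Instant-runoff — R1 Sofia 233, Theo 0, Jonas 197, Aisha 0, Zara 454 (Zara winner). Winner: Zara.
Borda — scores: Sofia 1454, Theo 1866, Jonas 1959, Aisha 1082, Zara 2479. Winner: Zara.
The two methods agree.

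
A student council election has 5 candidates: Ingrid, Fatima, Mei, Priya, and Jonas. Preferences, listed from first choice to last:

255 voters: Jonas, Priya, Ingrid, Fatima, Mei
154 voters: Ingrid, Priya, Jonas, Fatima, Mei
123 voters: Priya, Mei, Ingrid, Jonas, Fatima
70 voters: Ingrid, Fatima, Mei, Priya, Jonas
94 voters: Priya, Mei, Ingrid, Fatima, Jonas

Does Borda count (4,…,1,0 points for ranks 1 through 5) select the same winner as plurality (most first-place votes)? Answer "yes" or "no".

Borda — scores: Ingrid 1840, Fatima 713, Mei 791, Priya 2165, Jonas 1451. Winner: Priya.
Plurality — first-place votes: Ingrid 224, Fatima 0, Mei 0, Priya 217, Jonas 255. Winner: Jonas.
The two methods disagree.

no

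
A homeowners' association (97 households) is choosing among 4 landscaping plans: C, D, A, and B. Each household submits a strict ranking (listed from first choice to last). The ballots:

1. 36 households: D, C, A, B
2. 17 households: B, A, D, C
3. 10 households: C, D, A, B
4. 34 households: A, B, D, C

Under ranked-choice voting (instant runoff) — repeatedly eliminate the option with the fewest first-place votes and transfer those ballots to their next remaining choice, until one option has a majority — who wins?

Round 1: C 10, D 36, A 34, B 17. Eliminate C.
Round 2: D 46, A 34, B 17. Eliminate B.
Round 3: D 46, A 51. A has a majority.

A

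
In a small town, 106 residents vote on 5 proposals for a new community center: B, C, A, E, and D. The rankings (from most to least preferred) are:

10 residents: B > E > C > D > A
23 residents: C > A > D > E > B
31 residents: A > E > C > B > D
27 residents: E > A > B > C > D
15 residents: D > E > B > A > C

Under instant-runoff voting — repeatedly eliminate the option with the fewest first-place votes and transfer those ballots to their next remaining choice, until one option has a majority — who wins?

A

Round 1: B 10, C 23, A 31, E 27, D 15. Eliminate B.
Round 2: C 23, A 31, E 37, D 15. Eliminate D.
Round 3: C 23, A 31, E 52. Eliminate C.
Round 4: A 54, E 52. A has a majority.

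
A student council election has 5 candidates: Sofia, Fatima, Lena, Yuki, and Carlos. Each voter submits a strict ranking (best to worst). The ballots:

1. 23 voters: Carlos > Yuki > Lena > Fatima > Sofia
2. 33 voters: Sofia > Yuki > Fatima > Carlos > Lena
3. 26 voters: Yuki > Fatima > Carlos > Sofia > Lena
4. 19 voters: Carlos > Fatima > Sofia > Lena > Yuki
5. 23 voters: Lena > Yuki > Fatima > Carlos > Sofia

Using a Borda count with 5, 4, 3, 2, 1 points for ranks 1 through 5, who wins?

Sofia: 23·1 + 33·5 + 26·2 + 19·3 + 23·1 = 320
Fatima: 23·2 + 33·3 + 26·4 + 19·4 + 23·3 = 394
Lena: 23·3 + 33·1 + 26·1 + 19·2 + 23·5 = 281
Yuki: 23·4 + 33·4 + 26·5 + 19·1 + 23·4 = 465
Carlos: 23·5 + 33·2 + 26·3 + 19·5 + 23·2 = 400
Yuki has the highest Borda score (465).

Yuki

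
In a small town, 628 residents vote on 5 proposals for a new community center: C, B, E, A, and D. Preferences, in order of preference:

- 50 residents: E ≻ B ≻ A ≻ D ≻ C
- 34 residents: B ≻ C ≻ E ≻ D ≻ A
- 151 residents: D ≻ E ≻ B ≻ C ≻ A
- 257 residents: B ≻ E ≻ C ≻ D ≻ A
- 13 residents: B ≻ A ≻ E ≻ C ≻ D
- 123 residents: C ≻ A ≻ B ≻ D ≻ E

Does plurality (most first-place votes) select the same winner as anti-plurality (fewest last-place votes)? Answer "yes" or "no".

Plurality — first-place votes: C 123, B 304, E 50, A 0, D 151. Winner: B.
Anti-plurality — last-place votes: C 50, B 0, E 123, A 442, D 13. Winner: B.
The two methods agree.

yes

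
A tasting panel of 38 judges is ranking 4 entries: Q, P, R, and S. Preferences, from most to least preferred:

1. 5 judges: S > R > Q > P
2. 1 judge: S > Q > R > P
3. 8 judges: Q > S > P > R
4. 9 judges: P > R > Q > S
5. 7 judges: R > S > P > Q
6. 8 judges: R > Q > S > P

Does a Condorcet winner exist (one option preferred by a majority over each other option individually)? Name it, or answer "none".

R vs Q: 29–9 for R.
R vs P: 21–17 for R.
R vs S: 24–14 for R.
R beats every other option head-to-head.

R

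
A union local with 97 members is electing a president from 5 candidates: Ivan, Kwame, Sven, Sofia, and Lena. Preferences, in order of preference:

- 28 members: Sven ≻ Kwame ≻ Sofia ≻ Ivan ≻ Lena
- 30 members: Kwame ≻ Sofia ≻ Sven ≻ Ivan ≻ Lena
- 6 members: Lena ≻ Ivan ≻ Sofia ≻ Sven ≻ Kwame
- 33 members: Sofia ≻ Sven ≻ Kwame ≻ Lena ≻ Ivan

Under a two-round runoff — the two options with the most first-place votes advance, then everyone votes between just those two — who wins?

Kwame

Round 1 first-place votes: Ivan 0, Kwame 30, Sven 28, Sofia 33, Lena 6.
Sofia and Kwame advance.
Runoff: Sofia is preferred to Kwame by 39 voters; Kwame by 58.
Kwame wins the runoff.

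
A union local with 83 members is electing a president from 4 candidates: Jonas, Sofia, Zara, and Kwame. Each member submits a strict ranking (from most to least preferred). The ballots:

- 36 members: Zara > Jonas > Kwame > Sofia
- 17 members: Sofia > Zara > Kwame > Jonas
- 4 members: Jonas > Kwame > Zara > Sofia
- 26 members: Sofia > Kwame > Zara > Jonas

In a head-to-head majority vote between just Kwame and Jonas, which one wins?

Voters preferring Kwame to Jonas: 43; preferring Jonas to Kwame: 40.
Kwame wins the head-to-head.

Kwame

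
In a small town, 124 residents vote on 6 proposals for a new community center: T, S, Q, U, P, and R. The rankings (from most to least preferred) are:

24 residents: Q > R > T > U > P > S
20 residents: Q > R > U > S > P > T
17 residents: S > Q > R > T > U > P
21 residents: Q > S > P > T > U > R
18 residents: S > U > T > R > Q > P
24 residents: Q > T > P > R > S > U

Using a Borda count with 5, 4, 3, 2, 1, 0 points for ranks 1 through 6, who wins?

T: 24·3 + 20·0 + 17·2 + 21·2 + 18·3 + 24·4 = 298
S: 24·0 + 20·2 + 17·5 + 21·4 + 18·5 + 24·1 = 323
Q: 24·5 + 20·5 + 17·4 + 21·5 + 18·1 + 24·5 = 531
U: 24·2 + 20·3 + 17·1 + 21·1 + 18·4 + 24·0 = 218
P: 24·1 + 20·1 + 17·0 + 21·3 + 18·0 + 24·3 = 179
R: 24·4 + 20·4 + 17·3 + 21·0 + 18·2 + 24·2 = 311
Q has the highest Borda score (531).

Q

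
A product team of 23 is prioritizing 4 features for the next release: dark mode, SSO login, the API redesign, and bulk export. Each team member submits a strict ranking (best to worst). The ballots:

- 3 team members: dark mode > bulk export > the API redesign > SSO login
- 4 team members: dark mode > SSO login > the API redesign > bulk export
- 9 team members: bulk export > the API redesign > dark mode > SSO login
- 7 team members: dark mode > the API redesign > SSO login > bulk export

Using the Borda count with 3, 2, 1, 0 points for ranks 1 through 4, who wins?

dark mode

dark mode: 3·3 + 4·3 + 9·1 + 7·3 = 51
SSO login: 3·0 + 4·2 + 9·0 + 7·1 = 15
the API redesign: 3·1 + 4·1 + 9·2 + 7·2 = 39
bulk export: 3·2 + 4·0 + 9·3 + 7·0 = 33
dark mode has the highest Borda score (51).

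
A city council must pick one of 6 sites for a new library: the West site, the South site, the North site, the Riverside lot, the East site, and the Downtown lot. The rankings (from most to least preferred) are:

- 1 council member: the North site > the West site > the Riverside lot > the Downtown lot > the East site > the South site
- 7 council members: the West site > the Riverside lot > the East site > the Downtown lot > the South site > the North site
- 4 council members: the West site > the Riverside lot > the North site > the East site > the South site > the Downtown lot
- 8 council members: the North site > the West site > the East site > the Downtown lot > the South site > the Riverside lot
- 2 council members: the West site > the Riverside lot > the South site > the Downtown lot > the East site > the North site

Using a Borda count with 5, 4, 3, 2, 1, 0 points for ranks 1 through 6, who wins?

the West site: 1·4 + 7·5 + 4·5 + 8·4 + 2·5 = 101
the South site: 1·0 + 7·1 + 4·1 + 8·1 + 2·3 = 25
the North site: 1·5 + 7·0 + 4·3 + 8·5 + 2·0 = 57
the Riverside lot: 1·3 + 7·4 + 4·4 + 8·0 + 2·4 = 55
the East site: 1·1 + 7·3 + 4·2 + 8·3 + 2·1 = 56
the Downtown lot: 1·2 + 7·2 + 4·0 + 8·2 + 2·2 = 36
the West site has the highest Borda score (101).

the West site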